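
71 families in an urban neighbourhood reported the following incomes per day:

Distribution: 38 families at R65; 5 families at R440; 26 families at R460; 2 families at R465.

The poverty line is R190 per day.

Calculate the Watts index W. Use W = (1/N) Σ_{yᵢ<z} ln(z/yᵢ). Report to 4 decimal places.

Incomes under z: 38×R65 (q = 38 of N = 71).
Log gaps: ln(190/65) = 1.0726 (×38).
W = 40.760198 / 71 = 0.5741.

0.5741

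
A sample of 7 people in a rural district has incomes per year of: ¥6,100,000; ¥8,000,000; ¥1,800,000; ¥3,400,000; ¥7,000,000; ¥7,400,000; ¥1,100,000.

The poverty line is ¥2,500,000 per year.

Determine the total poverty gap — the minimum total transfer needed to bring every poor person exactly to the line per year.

¥2,100,000

Below the line: ¥1,100,000, ¥1,800,000 (q = 2 of N = 7).
Individual gaps: 2500000−1100000 = 1400000; 2500000−1800000 = 700000.
Aggregate gap = ¥2,100,000.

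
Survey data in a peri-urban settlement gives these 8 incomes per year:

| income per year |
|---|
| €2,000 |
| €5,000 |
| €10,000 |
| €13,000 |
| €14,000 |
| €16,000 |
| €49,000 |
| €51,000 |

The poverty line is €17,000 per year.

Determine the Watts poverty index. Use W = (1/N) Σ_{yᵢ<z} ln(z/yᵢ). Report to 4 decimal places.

Below z: €2,000, €5,000, €10,000, €13,000, €14,000, €16,000 (q = 6 of N = 8).
Log gaps: ln(17000/2000) = 2.1401; ln(17000/5000) = 1.2238; ln(17000/10000) = 0.5306; ln(17000/13000) = 0.2683; ln(17000/14000) = 0.1942; ln(17000/16000) = 0.0606.
W = 4.417514 / 8 = 0.5522.

0.5522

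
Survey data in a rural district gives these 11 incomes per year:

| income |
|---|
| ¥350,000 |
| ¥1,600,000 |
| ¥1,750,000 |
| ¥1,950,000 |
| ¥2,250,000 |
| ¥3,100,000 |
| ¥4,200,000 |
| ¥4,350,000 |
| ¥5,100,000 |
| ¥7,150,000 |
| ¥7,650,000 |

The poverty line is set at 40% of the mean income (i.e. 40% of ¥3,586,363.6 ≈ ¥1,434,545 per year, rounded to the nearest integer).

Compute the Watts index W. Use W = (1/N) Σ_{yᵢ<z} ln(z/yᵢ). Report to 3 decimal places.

0.128

Below the line: ¥350,000 (q = 1 of N = 11).
ln(z/y) terms: ln(1434545/350000) = 1.4107.
W = 1.410670 / 11 = 0.128.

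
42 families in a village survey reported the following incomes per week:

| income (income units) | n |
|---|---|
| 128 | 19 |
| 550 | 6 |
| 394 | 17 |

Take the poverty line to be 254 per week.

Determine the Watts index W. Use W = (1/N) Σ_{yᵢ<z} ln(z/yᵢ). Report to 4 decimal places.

0.3100

Below z: 19×128 (q = 19 of N = 42).
Log gaps: ln(254/128) = 0.6853 (×19).
W = 13.020776 / 42 = 0.3100.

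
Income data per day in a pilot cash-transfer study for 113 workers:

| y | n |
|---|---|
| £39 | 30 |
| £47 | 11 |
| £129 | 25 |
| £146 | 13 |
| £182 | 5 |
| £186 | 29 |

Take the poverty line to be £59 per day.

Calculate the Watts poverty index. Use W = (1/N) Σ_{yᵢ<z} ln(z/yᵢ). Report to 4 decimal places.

0.1320

Incomes under z: 30×£39, 11×£47 (q = 41 of N = 113).
ln(z/y) terms: ln(59/39) = 0.4140 (×30); ln(59/47) = 0.2274 (×11).
W = 14.920562 / 113 = 0.1320.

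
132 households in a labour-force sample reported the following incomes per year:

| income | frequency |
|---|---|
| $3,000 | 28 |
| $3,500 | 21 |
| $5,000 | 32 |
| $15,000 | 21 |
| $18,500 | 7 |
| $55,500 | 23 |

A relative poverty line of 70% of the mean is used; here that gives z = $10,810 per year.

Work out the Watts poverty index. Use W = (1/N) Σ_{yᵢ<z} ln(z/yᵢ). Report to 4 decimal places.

Incomes under z: 28×$3,000, 21×$3,500, 32×$5,000 (q = 81 of N = 132).
Log gaps: ln(10810/3000) = 1.2819 (×28); ln(10810/3500) = 1.1277 (×21); ln(10810/5000) = 0.7710 (×32).
W = 84.247023 / 132 = 0.6382.

0.6382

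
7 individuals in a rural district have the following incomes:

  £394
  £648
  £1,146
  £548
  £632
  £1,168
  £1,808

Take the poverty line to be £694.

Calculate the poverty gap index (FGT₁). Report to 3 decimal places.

0.114

Incomes under z: £394, £548, £632, £648 (q = 4 of N = 7).
Normalized shortfalls: (694−394)/694 = 0.4323; (694−548)/694 = 0.2104; (694−632)/694 = 0.0893; (694−648)/694 = 0.0663.
Sum of shortfalls = 0.798271; P₁ averages over all N: 0.798271 / 7 = 0.114.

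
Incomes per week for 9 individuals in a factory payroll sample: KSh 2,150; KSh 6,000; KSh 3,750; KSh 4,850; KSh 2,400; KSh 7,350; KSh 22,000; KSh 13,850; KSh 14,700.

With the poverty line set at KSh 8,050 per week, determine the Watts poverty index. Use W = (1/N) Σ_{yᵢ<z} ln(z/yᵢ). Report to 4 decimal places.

0.4651

Below the line: KSh 2,150, KSh 2,400, KSh 3,750, KSh 4,850, KSh 6,000, KSh 7,350 (q = 6 of N = 9).
Log gaps: ln(8050/2150) = 1.3202; ln(8050/2400) = 1.2102; ln(8050/3750) = 0.7639; ln(8050/4850) = 0.5067; ln(8050/6000) = 0.2939; ln(8050/7350) = 0.0910.
W = 4.185902 / 9 = 0.4651.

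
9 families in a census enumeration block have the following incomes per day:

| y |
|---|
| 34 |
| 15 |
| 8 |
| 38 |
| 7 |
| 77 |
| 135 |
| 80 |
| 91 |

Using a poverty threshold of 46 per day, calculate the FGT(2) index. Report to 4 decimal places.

Incomes under z: 7, 8, 15, 34, 38 (q = 5 of N = 9).
Shortfall ratios: (46−7)/46 = 0.8478; (46−8)/46 = 0.8261; (46−15)/46 = 0.6739; (46−34)/46 = 0.2609; (46−38)/46 = 0.1739.
Squared: 0.7188; 0.6824; 0.4542; 0.0681; 0.0302.
Sum = 1.953686; P₂ = 1.953686 / 9 = 0.2171.

0.2171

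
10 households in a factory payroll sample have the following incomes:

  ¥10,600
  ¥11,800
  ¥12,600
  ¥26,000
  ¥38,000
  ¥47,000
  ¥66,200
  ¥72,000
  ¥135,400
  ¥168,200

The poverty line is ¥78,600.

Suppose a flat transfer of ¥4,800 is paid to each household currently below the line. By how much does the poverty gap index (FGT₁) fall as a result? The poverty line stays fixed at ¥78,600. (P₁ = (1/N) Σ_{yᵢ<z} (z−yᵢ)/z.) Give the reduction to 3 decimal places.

Before: below the line — ¥10,600, ¥11,800, ¥12,600, ¥26,000, ¥38,000, ¥47,000, ¥66,200, ¥72,000; poverty gap index (FGT₁) = 0.43842.
After the ¥4,800 transfer: below the line — ¥15,400, ¥16,600, ¥17,400, ¥30,800, ¥42,800, ¥51,800, ¥71,000, ¥76,800; poverty gap index (FGT₁) = 0.38957.
Reduction = 0.43842 − 0.38957 = 0.049.

0.049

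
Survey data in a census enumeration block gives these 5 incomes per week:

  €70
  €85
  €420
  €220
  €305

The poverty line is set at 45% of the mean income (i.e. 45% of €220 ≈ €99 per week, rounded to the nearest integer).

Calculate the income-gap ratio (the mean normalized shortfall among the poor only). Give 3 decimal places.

Incomes under z: €70, €85 (q = 2 of N = 5).
Relative gaps: 0.2929, 0.1414; sum = 0.434343.
I averages over the q = 2 poor units only: 0.434343 / 2 = 0.217.

0.217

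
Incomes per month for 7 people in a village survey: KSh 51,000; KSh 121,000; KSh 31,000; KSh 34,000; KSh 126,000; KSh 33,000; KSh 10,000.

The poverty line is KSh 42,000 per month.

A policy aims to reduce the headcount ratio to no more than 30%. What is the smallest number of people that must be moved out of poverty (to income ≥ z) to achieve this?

Currently q = 4 of N = 7 are below the line (H = 0.571).
A headcount ratio of at most 30% allows at most ⌊0.30 × 7⌋ = 2 poor people.
So at least 4 − 2 = 2 must be lifted.

2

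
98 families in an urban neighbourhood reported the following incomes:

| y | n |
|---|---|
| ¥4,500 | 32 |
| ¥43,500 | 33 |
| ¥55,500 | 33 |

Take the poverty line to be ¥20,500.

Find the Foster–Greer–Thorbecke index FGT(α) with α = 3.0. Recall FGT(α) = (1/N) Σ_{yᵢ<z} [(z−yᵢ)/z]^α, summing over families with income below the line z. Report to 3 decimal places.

Below the line: 32×¥4,500 (q = 32 of N = 98).
Shortfall ratios: (20500−4500)/20500 = 0.7805 (×32).
Raised to α = 3.0: 0.47544 (×32).
Sum = 15.214173; FGT(3.0) = 15.214173 / 98 = 0.155.

0.155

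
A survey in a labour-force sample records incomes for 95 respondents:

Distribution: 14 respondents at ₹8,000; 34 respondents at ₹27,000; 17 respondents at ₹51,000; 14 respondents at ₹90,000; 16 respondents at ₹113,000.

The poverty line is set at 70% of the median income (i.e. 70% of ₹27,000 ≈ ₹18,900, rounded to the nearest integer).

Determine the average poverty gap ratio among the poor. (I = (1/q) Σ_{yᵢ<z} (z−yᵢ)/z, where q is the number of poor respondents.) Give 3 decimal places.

Incomes under z: 14×₹8,000 (q = 14 of N = 95).
Shortfall ratios (z−y)/z: 0.5767 (×14); sum = 8.074074.
The income-gap ratio divides by q (the poor only): 8.074074 / 14 = 0.577.

0.577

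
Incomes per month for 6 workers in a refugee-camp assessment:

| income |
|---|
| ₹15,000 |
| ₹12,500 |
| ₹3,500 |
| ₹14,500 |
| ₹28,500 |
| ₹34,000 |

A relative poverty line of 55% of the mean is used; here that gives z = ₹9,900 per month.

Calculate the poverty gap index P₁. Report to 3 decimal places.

0.108

Below z: ₹3,500 (q = 1 of N = 6).
Shortfall ratios: (9900−3500)/9900 = 0.6465.
Σ = 0.646465. Dividing by the full population N = 6 gives P₁ = 0.108.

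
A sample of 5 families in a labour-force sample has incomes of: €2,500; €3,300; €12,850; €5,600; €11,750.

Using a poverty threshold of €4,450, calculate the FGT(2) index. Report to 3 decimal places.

Below the line: €2,500, €3,300 (q = 2 of N = 5).
Gap ratios (z−y)/z: (4450−2500)/4450 = 0.4382; (4450−3300)/4450 = 0.2584.
Squared: 0.1920; 0.0668.
Sum = 0.258806; P₂ = 0.258806 / 5 = 0.052.

0.052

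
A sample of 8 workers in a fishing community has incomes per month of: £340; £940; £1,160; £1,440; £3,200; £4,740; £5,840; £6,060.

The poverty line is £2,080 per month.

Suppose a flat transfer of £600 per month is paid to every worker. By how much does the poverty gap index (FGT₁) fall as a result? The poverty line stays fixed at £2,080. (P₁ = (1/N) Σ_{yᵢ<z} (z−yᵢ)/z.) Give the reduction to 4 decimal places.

0.1442

Before: below the line — £340, £940, £1,160, £1,440; poverty gap index (FGT₁) = 0.266827.
After the £600 transfer: below the line — £940, £1,540, £1,760, £2,040; poverty gap index (FGT₁) = 0.122596.
Reduction = 0.266827 − 0.122596 = 0.1442.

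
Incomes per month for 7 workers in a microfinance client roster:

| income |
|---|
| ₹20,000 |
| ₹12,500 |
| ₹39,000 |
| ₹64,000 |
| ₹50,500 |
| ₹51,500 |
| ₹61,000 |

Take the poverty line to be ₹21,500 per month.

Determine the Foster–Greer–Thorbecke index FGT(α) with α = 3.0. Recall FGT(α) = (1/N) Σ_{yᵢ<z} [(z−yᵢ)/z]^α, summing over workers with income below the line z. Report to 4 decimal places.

0.0105

Poor units: ₹12,500, ₹20,000 (q = 2 of N = 7).
Relative gaps: (21500−12500)/21500 = 0.4186; (21500−20000)/21500 = 0.0698.
Raised to α = 3.0: 0.07335; 0.00034.
Sum = 0.073692; FGT(3.0) = 0.073692 / 7 = 0.0105.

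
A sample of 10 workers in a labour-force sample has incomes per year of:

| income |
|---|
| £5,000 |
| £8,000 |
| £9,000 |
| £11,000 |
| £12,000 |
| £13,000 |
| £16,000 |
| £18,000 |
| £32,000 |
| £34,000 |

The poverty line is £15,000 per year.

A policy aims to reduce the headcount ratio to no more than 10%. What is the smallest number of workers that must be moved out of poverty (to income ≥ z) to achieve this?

Currently q = 6 of N = 10 are below the line (H = 0.600).
A headcount ratio of at most 10% allows at most ⌊0.10 × 10⌋ = 1 poor workers.
So at least 6 − 1 = 5 must be lifted.

5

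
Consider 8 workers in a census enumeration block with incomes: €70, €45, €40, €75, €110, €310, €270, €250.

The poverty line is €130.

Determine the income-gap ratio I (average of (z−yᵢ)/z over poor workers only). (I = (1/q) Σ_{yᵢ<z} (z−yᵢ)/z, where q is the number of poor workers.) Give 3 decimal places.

Below the line: €40, €45, €70, €75, €110 (q = 5 of N = 8).
Shortfall ratios (z−y)/z: 0.6923, 0.6538, 0.4615, 0.4231, 0.1538; sum = 2.384615.
I averages over the q = 5 poor units only: 2.384615 / 5 = 0.477.

0.477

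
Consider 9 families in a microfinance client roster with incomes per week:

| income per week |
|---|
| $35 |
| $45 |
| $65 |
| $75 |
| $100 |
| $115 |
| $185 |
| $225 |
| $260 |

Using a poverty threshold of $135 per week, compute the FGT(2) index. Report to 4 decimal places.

Below the line: $35, $45, $65, $75, $100, $115 (q = 6 of N = 9).
Normalized shortfalls: (135−35)/135 = 0.7407; (135−45)/135 = 0.6667; (135−65)/135 = 0.5185; (135−75)/135 = 0.4444; (135−100)/135 = 0.2593; (135−115)/135 = 0.1481.
Squared: 0.5487; 0.4444; 0.2689; 0.1975; 0.0672; 0.0219.
Sum = 1.548697; P₂ = 1.548697 / 9 = 0.1721.

0.1721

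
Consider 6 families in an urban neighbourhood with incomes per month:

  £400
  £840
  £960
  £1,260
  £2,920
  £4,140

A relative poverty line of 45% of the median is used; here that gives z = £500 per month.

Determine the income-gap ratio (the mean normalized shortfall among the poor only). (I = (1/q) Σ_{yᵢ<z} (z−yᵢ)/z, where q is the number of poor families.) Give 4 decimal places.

0.2000

Below the line: £400 (q = 1 of N = 6).
Relative gaps: 0.2000; sum = 0.200000.
The income-gap ratio divides by q (the poor only): 0.200000 / 1 = 0.2000.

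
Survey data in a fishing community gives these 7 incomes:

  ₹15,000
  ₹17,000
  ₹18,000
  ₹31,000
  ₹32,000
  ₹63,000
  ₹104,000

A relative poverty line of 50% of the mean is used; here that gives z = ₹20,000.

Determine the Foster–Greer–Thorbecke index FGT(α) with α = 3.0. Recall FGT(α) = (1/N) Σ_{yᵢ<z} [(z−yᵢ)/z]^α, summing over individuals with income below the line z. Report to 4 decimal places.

Below the line: ₹15,000, ₹17,000, ₹18,000 (q = 3 of N = 7).
Normalized shortfalls: (20000−15000)/20000 = 0.2500; (20000−17000)/20000 = 0.1500; (20000−18000)/20000 = 0.1000.
Raised to α = 3.0: 0.01562; 0.00337; 0.00100.
Sum = 0.020000; FGT(3.0) = 0.020000 / 7 = 0.0029.

0.0029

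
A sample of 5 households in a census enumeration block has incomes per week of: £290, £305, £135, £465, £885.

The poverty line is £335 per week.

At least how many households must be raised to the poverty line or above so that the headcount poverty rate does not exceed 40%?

1

3 of the 5 households are poor, so H = 3/5 = 0.600.
A headcount ratio of at most 40% allows at most ⌊0.40 × 5⌋ = 2 poor households.
So at least 3 − 2 = 1 must be lifted.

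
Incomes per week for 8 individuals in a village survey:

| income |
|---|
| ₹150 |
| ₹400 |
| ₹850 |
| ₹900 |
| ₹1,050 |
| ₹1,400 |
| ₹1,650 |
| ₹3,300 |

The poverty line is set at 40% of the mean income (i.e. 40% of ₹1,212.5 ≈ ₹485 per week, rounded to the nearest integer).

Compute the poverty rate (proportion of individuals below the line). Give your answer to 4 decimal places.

0.2500

2 of the 8 individuals have income below ₹485.
H = 2/8 = 0.2500.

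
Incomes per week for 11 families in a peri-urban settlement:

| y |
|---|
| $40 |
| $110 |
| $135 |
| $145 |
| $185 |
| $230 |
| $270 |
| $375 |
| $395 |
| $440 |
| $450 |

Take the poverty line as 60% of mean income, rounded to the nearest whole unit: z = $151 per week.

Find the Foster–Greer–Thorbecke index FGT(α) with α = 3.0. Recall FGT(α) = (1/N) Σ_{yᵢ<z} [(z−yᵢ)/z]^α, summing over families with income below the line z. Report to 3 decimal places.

Poor units: $40, $110, $135, $145 (q = 4 of N = 11).
Normalized shortfalls: (151−40)/151 = 0.7351; (151−110)/151 = 0.2715; (151−135)/151 = 0.1060; (151−145)/151 = 0.0397.
Raised to α = 3.0: 0.39723; 0.02002; 0.00119; 0.00006.
Sum = 0.418497; FGT(3.0) = 0.418497 / 11 = 0.038.

0.038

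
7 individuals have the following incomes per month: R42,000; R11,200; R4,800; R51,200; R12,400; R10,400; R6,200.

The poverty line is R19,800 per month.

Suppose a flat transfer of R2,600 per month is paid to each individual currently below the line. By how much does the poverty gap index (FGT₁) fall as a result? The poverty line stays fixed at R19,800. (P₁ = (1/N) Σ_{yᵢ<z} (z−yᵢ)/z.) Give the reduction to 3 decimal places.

Before: below the line — R4,800, R6,200, R10,400, R11,200, R12,400; poverty gap index (FGT₁) = 0.38961.
After the R2,600 transfer: below the line — R7,400, R8,800, R13,000, R13,800, R15,000; poverty gap index (FGT₁) = 0.29582.
Reduction = 0.38961 − 0.29582 = 0.094.

0.094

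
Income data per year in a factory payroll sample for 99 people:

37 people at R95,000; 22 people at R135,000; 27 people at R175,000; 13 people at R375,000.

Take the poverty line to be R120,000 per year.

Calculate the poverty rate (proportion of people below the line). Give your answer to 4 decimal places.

0.3737

37 of the 99 people have income below R120,000.
H = 37/99 = 0.3737.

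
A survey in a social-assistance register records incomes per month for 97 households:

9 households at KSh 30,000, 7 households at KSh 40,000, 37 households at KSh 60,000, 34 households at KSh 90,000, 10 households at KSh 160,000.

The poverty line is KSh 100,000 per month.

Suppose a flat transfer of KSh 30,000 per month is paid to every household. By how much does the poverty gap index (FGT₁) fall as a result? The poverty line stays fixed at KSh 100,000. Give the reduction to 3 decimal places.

0.199

Before: below the line — 9×KSh 30,000, 7×KSh 40,000, 37×KSh 60,000, 34×KSh 90,000; poverty gap index (FGT₁) = 0.29588.
After the KSh 30,000 transfer: below the line — 9×KSh 60,000, 7×KSh 70,000, 37×KSh 90,000; poverty gap index (FGT₁) = 0.09691.
Reduction = 0.29588 − 0.09691 = 0.199.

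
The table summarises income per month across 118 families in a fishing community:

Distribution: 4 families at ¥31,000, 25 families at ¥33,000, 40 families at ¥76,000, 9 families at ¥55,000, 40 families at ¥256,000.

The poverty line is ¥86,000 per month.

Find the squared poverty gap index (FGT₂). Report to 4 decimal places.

Poor units: 4×¥31,000, 25×¥33,000, 9×¥55,000, 40×¥76,000 (q = 78 of N = 118).
Relative gaps: (86000−31000)/86000 = 0.6395 (×4); (86000−33000)/86000 = 0.6163 (×25); (86000−55000)/86000 = 0.3605 (×9); (86000−76000)/86000 = 0.1163 (×40).
Squared: 0.4090 (×4); 0.3798 (×25); 0.1299 (×9); 0.0135 (×40).
Sum = 12.841266; P₂ = 12.841266 / 118 = 0.1088.

0.1088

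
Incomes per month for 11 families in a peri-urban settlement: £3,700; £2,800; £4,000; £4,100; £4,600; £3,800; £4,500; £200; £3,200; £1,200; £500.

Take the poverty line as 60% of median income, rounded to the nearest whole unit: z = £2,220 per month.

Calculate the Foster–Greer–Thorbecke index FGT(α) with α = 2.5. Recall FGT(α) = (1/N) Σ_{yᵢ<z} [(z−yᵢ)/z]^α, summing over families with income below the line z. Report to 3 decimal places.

0.133

Incomes under z: £200, £500, £1,200 (q = 3 of N = 11).
Shortfall ratios: (2220−200)/2220 = 0.9099; (2220−500)/2220 = 0.7748; (2220−1200)/2220 = 0.4595.
Raised to α = 2.5: 0.78976; 0.52837; 0.14309.
Sum = 1.461225; FGT(2.5) = 1.461225 / 11 = 0.133.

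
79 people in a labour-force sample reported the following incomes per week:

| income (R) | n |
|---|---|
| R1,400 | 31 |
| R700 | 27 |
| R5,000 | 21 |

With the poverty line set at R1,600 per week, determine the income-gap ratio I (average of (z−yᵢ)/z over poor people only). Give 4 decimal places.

0.3287

Poor units: 27×R700, 31×R1,400 (q = 58 of N = 79).
Relative gaps: 0.5625 (×27), 0.1250 (×31); sum = 19.062500.
I averages over the q = 58 poor units only: 19.062500 / 58 = 0.3287.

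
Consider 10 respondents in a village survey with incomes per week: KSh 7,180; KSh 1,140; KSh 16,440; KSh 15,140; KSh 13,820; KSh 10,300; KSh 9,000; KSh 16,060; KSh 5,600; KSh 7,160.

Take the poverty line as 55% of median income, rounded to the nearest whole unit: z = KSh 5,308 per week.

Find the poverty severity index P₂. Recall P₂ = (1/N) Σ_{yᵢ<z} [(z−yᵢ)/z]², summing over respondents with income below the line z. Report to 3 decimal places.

Poor units: KSh 1,140 (q = 1 of N = 10).
Relative gaps: (5308−1140)/5308 = 0.7852.
Squared: 0.6166.
Sum = 0.616586; P₂ = 0.616586 / 10 = 0.062.

0.062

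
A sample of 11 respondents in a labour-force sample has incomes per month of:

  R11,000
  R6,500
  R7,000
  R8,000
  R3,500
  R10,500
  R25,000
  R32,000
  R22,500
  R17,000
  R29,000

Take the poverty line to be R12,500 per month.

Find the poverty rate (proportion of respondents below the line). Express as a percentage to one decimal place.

6 of the 11 respondents have income below R12,500.
H = 6/11 = 54.5%.

54.5%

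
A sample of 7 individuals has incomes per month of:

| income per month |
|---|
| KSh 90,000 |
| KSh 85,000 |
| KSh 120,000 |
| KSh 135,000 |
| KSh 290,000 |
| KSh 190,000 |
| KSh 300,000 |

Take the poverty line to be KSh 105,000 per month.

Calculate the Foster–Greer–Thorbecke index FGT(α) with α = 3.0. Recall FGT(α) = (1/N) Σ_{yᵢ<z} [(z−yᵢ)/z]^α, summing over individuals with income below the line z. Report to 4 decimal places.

Below z: KSh 85,000, KSh 90,000 (q = 2 of N = 7).
Normalized shortfalls: (105000−85000)/105000 = 0.1905; (105000−90000)/105000 = 0.1429.
Raised to α = 3.0: 0.00691; 0.00292.
Sum = 0.009826; FGT(3.0) = 0.009826 / 7 = 0.0014.

0.0014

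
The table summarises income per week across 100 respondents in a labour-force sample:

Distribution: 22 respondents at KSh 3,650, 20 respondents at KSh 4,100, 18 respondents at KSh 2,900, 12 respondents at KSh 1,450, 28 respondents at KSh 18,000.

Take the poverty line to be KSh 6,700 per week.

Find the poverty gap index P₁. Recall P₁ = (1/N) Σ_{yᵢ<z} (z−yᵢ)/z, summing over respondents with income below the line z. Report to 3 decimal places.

Incomes under z: 12×KSh 1,450, 18×KSh 2,900, 22×KSh 3,650, 20×KSh 4,100 (q = 72 of N = 100).
Relative gaps: (6700−1450)/6700 = 0.7836 (×12); (6700−2900)/6700 = 0.5672 (×18); (6700−3650)/6700 = 0.4552 (×22); (6700−4100)/6700 = 0.3881 (×20).
Σ = 37.388060. Dividing by the full population N = 100 gives P₁ = 0.374.

0.374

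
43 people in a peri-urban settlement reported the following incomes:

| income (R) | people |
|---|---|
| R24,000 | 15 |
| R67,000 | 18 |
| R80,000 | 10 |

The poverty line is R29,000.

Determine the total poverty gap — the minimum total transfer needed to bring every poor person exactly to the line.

Incomes under z: 15×R24,000 (q = 15 of N = 43).
Individual gaps: 15×(29000−24000) = 75000.
Aggregate gap = R75,000.

R75,000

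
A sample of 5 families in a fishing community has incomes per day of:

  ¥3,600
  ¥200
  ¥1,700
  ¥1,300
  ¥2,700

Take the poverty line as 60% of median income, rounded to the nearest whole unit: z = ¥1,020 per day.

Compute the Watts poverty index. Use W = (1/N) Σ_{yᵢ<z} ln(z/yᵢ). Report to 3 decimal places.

Below z: ¥200 (q = 1 of N = 5).
Log shortfalls: ln(1020/200) = 1.6292.
W = 1.629241 / 5 = 0.326.

0.326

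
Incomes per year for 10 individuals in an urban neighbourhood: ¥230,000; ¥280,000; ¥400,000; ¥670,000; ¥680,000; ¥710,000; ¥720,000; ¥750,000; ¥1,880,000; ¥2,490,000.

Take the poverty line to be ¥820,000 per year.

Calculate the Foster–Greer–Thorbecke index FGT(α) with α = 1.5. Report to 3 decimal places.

0.178

Poor units: ¥230,000, ¥280,000, ¥400,000, ¥670,000, ¥680,000, ¥710,000, ¥720,000, ¥750,000 (q = 8 of N = 10).
Normalized shortfalls: (820000−230000)/820000 = 0.7195; (820000−280000)/820000 = 0.6585; (820000−400000)/820000 = 0.5122; (820000−670000)/820000 = 0.1829; (820000−680000)/820000 = 0.1707; (820000−710000)/820000 = 0.1341; (820000−720000)/820000 = 0.1220; (820000−750000)/820000 = 0.0854.
Raised to α = 1.5: 0.61032; 0.53440; 0.36657; 0.07824; 0.07055; 0.04913; 0.04259; 0.02494.
Sum = 1.776735; FGT(1.5) = 1.776735 / 10 = 0.178.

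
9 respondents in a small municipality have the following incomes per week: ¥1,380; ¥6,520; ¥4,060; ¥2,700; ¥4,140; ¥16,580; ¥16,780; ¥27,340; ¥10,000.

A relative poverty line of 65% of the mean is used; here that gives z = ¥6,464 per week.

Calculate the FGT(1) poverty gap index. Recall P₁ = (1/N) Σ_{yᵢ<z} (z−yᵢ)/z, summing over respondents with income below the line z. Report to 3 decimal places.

Incomes under z: ¥1,380, ¥2,700, ¥4,060, ¥4,140 (q = 4 of N = 9).
Normalized shortfalls: (6464−1380)/6464 = 0.7865; (6464−2700)/6464 = 0.5823; (6464−4060)/6464 = 0.3719; (6464−4140)/6464 = 0.3595.
Σ = 2.100248. Dividing by the full population N = 9 gives P₁ = 0.233.

0.233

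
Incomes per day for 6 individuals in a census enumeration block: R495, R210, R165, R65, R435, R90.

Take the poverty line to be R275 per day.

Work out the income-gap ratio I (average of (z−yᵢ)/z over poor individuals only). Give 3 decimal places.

Incomes under z: R65, R90, R165, R210 (q = 4 of N = 6).
Shortfall ratios (z−y)/z: 0.7636, 0.6727, 0.4000, 0.2364; sum = 2.072727.
The income-gap ratio divides by q (the poor only): 2.072727 / 4 = 0.518.

0.518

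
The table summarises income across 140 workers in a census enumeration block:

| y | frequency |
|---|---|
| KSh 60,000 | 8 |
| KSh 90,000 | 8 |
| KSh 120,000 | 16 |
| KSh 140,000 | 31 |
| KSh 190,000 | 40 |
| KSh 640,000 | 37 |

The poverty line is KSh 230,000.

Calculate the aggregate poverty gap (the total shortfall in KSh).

Poor units: 8×KSh 60,000, 8×KSh 90,000, 16×KSh 120,000, 31×KSh 140,000, 40×KSh 190,000 (q = 103 of N = 140).
Individual gaps: 8×(230000−60000) = 1360000; 8×(230000−90000) = 1120000; 16×(230000−120000) = 1760000; 31×(230000−140000) = 2790000; 40×(230000−190000) = 1600000.
Aggregate gap = KSh 8,630,000.

KSh 8,630,000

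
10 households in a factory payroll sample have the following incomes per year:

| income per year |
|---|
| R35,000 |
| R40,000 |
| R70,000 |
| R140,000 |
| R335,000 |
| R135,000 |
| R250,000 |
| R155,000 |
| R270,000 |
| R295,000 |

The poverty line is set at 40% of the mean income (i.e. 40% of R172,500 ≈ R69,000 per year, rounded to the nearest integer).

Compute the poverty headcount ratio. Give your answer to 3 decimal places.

2 of the 10 households have income below R69,000.
H = 2/10 = 0.200.

0.200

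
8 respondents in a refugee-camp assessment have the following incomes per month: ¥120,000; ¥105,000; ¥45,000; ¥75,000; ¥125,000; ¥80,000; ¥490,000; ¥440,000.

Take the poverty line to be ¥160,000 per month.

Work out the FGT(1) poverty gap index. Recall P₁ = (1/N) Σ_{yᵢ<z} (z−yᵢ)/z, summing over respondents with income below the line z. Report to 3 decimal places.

0.320

Incomes under z: ¥45,000, ¥75,000, ¥80,000, ¥105,000, ¥120,000, ¥125,000 (q = 6 of N = 8).
Normalized shortfalls: (160000−45000)/160000 = 0.7188; (160000−75000)/160000 = 0.5312; (160000−80000)/160000 = 0.5000; (160000−105000)/160000 = 0.3438; (160000−120000)/160000 = 0.2500; (160000−125000)/160000 = 0.2188.
Sum of shortfalls = 2.562500; P₁ averages over all N: 2.562500 / 8 = 0.320.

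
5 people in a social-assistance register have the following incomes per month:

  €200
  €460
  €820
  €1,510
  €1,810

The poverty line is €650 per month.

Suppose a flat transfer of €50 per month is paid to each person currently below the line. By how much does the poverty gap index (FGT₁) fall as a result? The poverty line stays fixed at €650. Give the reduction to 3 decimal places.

0.031

Before: below the line — €200, €460; poverty gap index (FGT₁) = 0.19692.
After the €50 transfer: below the line — €250, €510; poverty gap index (FGT₁) = 0.16615.
Reduction = 0.19692 − 0.16615 = 0.031.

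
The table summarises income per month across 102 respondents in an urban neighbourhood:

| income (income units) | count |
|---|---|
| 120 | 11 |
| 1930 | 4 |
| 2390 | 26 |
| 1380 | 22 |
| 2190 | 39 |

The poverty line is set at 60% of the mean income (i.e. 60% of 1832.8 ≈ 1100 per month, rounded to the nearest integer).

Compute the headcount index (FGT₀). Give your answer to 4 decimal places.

11 of the 102 respondents have income below 1100.
H = 11/102 = 0.1078.

0.1078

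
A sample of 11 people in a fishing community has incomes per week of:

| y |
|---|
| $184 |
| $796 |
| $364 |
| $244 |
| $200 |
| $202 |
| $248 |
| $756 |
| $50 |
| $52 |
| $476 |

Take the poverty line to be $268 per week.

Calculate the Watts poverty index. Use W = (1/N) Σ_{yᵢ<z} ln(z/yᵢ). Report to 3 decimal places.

Poor units: $50, $52, $184, $200, $202, $244, $248 (q = 7 of N = 11).
ln(z/y) terms: ln(268/50) = 1.6790; ln(268/52) = 1.6397; ln(268/184) = 0.3761; ln(268/200) = 0.2927; ln(268/202) = 0.2827; ln(268/244) = 0.0938; ln(268/248) = 0.0776.
W = 4.441524 / 11 = 0.404.

0.404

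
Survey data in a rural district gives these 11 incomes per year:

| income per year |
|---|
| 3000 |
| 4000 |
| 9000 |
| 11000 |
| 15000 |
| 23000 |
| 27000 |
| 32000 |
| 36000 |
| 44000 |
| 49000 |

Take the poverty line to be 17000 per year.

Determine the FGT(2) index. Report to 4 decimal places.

0.1475

Below z: 3000, 4000, 9000, 11000, 15000 (q = 5 of N = 11).
Shortfall ratios: (17000−3000)/17000 = 0.8235; (17000−4000)/17000 = 0.7647; (17000−9000)/17000 = 0.4706; (17000−11000)/17000 = 0.3529; (17000−15000)/17000 = 0.1176.
Squared: 0.6782; 0.5848; 0.2215; 0.1246; 0.0138.
Sum = 1.622837; P₂ = 1.622837 / 11 = 0.1475.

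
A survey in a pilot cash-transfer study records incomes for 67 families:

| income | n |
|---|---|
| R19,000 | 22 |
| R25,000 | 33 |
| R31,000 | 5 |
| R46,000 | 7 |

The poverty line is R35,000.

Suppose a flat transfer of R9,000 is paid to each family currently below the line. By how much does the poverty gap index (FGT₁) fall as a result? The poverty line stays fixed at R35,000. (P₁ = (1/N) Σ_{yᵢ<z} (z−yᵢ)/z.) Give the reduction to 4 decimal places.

0.2196

Before: below the line — 22×R19,000, 33×R25,000, 5×R31,000; poverty gap index (FGT₁) = 0.299360.
After the R9,000 transfer: below the line — 22×R28,000, 33×R34,000; poverty gap index (FGT₁) = 0.079744.
Reduction = 0.299360 − 0.079744 = 0.2196.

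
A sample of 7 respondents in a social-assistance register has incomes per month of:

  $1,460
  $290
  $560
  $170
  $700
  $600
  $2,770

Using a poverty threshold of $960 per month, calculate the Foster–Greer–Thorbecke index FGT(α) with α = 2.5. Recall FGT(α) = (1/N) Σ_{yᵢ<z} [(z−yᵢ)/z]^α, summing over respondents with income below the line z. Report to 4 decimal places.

Below z: $170, $290, $560, $600, $700 (q = 5 of N = 7).
Relative gaps: (960−170)/960 = 0.8229; (960−290)/960 = 0.6979; (960−560)/960 = 0.4167; (960−600)/960 = 0.3750; (960−700)/960 = 0.2708.
Raised to α = 2.5: 0.61431; 0.40692; 0.11207; 0.08611; 0.03817.
Sum = 1.257586; FGT(2.5) = 1.257586 / 7 = 0.1797.

0.1797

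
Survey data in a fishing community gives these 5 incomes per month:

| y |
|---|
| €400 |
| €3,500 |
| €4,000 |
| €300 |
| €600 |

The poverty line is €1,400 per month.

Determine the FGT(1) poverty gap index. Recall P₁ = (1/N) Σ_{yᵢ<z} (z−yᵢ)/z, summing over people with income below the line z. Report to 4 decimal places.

0.4143

Below the line: €300, €400, €600 (q = 3 of N = 5).
Shortfall ratios: (1400−300)/1400 = 0.7857; (1400−400)/1400 = 0.7143; (1400−600)/1400 = 0.5714.
Σ = 2.071429. Dividing by the full population N = 5 gives P₁ = 0.4143.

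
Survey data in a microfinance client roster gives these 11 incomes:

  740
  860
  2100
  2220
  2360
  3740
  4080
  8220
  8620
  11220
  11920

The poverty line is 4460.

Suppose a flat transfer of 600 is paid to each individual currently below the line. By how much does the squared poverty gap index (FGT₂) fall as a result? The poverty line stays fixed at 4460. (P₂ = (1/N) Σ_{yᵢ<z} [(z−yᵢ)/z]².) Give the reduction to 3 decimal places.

0.072

Before: below the line — 740, 860, 2100, 2220, 2360, 3740, 4080; squared poverty gap index (FGT₂) = 0.19404.
After the 600 transfer: below the line — 1340, 1460, 2700, 2820, 2960, 4340; squared poverty gap index (FGT₂) = 0.12242.
Reduction = 0.19404 − 0.12242 = 0.072.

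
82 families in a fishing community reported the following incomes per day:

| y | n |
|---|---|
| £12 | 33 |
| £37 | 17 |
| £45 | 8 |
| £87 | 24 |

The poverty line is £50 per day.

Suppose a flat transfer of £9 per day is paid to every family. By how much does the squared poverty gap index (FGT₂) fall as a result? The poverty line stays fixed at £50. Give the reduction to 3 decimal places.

Before: below the line — 33×£12, 17×£37, 8×£45; squared poverty gap index (FGT₂) = 0.24744.
After the £9 transfer: below the line — 33×£21, 17×£46; squared poverty gap index (FGT₂) = 0.13671.
Reduction = 0.24744 − 0.13671 = 0.111.

0.111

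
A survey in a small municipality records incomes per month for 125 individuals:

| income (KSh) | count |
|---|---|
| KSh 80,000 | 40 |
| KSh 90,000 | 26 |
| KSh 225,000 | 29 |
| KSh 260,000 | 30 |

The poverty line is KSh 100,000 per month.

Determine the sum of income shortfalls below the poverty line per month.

KSh 1,060,000

Incomes under z: 40×KSh 80,000, 26×KSh 90,000 (q = 66 of N = 125).
Individual gaps: 40×(100000−80000) = 800000; 26×(100000−90000) = 260000.
Aggregate gap = KSh 1,060,000.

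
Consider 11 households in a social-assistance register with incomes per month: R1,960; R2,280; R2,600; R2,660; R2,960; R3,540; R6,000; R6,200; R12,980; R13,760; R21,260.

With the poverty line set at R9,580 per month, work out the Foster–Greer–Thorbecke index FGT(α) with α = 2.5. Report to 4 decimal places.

0.2581

Below the line: R1,960, R2,280, R2,600, R2,660, R2,960, R3,540, R6,000, R6,200 (q = 8 of N = 11).
Normalized shortfalls: (9580−1960)/9580 = 0.7954; (9580−2280)/9580 = 0.7620; (9580−2600)/9580 = 0.7286; (9580−2660)/9580 = 0.7223; (9580−2960)/9580 = 0.6910; (9580−3540)/9580 = 0.6305; (9580−6000)/9580 = 0.3737; (9580−6200)/9580 = 0.3528.
Raised to α = 2.5: 0.56425; 0.50687; 0.45313; 0.44346; 0.39695; 0.31563; 0.08537; 0.07394.
Sum = 2.839591; FGT(2.5) = 2.839591 / 11 = 0.2581.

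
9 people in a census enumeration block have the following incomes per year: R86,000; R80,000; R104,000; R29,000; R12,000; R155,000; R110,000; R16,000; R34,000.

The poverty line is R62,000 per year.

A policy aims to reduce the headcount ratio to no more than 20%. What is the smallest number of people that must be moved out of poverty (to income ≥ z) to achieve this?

3

Currently q = 4 of N = 9 are below the line (H = 0.444).
A headcount ratio of at most 20% allows at most ⌊0.20 × 9⌋ = 1 poor people.
So at least 4 − 1 = 3 must be lifted.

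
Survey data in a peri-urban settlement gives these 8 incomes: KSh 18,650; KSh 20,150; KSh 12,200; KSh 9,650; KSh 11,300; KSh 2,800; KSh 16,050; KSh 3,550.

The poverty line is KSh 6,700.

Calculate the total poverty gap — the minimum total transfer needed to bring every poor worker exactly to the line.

KSh 7,050

Poor units: KSh 2,800, KSh 3,550 (q = 2 of N = 8).
Individual gaps: 6700−2800 = 3900; 6700−3550 = 3150.
Aggregate gap = KSh 7,050.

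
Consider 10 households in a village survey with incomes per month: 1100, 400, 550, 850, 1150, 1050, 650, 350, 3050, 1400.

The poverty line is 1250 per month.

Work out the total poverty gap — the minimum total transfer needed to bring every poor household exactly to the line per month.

Incomes under z: 350, 400, 550, 650, 850, 1050, 1100, 1150 (q = 8 of N = 10).
Individual gaps: 1250−350 = 900; 1250−400 = 850; 1250−550 = 700; 1250−650 = 600; 1250−850 = 400; 1250−1050 = 200; 1250−1100 = 150; 1250−1150 = 100.
Aggregate gap = 3900.

3900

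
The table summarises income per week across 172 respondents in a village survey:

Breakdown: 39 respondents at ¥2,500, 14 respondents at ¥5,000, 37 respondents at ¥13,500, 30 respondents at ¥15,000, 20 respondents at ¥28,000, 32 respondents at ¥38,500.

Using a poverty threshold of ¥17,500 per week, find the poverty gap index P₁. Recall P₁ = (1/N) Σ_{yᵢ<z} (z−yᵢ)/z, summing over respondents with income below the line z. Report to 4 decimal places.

Below z: 39×¥2,500, 14×¥5,000, 37×¥13,500, 30×¥15,000 (q = 120 of N = 172).
Gap ratios (z−y)/z: (17500−2500)/17500 = 0.8571 (×39); (17500−5000)/17500 = 0.7143 (×14); (17500−13500)/17500 = 0.2286 (×37); (17500−15000)/17500 = 0.1429 (×30).
Σ = 56.171429. Dividing by the full population N = 172 gives P₁ = 0.3266.

0.3266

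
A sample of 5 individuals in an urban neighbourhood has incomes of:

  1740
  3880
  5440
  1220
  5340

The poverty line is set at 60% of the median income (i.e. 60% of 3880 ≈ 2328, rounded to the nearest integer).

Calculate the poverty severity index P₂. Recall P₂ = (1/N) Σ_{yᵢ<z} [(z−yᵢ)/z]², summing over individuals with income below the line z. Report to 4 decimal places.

0.0581

Below the line: 1220, 1740 (q = 2 of N = 5).
Shortfall ratios: (2328−1220)/2328 = 0.4759; (2328−1740)/2328 = 0.2526.
Squared: 0.2265; 0.0638.
Sum = 0.290319; P₂ = 0.290319 / 5 = 0.0581.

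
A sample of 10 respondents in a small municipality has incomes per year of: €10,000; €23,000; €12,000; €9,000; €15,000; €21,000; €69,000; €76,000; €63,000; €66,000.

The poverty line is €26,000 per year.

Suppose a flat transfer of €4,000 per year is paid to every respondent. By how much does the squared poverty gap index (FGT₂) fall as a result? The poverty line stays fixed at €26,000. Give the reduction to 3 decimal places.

Before: below the line — €9,000, €10,000, €12,000, €15,000, €21,000, €23,000; squared poverty gap index (FGT₂) = 0.13254.
After the €4,000 transfer: below the line — €13,000, €14,000, €16,000, €19,000, €25,000; squared poverty gap index (FGT₂) = 0.06849.
Reduction = 0.13254 − 0.06849 = 0.064.

0.064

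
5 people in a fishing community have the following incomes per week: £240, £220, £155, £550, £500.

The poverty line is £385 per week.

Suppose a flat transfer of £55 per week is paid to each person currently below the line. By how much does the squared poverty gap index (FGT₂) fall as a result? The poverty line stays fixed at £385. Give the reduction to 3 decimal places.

Before: below the line — £155, £220, £240; squared poverty gap index (FGT₂) = 0.13648.
After the £55 transfer: below the line — £210, £275, £295; squared poverty gap index (FGT₂) = 0.06858.
Reduction = 0.13648 − 0.06858 = 0.068.

0.068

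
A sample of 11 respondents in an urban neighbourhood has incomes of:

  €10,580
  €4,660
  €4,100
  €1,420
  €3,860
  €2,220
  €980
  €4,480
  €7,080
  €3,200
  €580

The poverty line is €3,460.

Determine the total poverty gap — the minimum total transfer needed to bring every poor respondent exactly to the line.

€8,900

Below the line: €580, €980, €1,420, €2,220, €3,200 (q = 5 of N = 11).
Individual gaps: 3460−580 = 2880; 3460−980 = 2480; 3460−1420 = 2040; 3460−2220 = 1240; 3460−3200 = 260.
Aggregate gap = €8,900.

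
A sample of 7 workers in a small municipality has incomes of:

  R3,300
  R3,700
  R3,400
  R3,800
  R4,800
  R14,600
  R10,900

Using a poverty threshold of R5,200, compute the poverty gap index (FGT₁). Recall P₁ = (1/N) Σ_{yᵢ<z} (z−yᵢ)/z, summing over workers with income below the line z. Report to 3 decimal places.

0.192

Incomes under z: R3,300, R3,400, R3,700, R3,800, R4,800 (q = 5 of N = 7).
Relative gaps: (5200−3300)/5200 = 0.3654; (5200−3400)/5200 = 0.3462; (5200−3700)/5200 = 0.2885; (5200−3800)/5200 = 0.2692; (5200−4800)/5200 = 0.0769.
Sum of shortfalls = 1.346154; P₁ averages over all N: 1.346154 / 7 = 0.192.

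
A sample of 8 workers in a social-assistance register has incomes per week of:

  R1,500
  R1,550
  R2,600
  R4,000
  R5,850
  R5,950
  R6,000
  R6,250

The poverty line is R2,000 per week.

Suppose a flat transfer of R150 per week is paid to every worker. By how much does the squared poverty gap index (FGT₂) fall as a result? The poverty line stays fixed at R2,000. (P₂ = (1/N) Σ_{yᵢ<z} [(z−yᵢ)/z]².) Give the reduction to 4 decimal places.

0.0075

Before: below the line — R1,500, R1,550; squared poverty gap index (FGT₂) = 0.014141.
After the R150 transfer: below the line — R1,650, R1,700; squared poverty gap index (FGT₂) = 0.006641.
Reduction = 0.014141 − 0.006641 = 0.0075.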